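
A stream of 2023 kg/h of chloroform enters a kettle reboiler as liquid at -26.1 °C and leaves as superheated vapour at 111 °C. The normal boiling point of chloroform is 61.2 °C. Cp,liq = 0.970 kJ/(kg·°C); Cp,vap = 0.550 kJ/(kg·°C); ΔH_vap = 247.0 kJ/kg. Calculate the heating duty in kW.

Q = 202 kW

liquid -26.1→61.2 °C: 84.681 kJ/kg
vaporisation at 61.2 °C: 247 kJ/kg
vapour 61.2→111 °C: 27.39 kJ/kg
Δh = 84.681 + 247 + 27.39 = 359.07 kJ/kg
Q = ṁ·Δh = 2023 kg/h × 359.07 kJ/kg = 726400 kJ/h
|Q| = 201.78 kW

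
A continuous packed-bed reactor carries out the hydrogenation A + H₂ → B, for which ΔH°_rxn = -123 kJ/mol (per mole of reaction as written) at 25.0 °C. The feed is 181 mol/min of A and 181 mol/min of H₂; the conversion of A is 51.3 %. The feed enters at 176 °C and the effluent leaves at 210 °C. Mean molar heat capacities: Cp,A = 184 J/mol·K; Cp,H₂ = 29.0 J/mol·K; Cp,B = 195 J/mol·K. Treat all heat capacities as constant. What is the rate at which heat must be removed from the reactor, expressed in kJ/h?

Q_out = 625000 kJ/h

Extent of reaction ξ = 0.513 × 181 = 92.853 mol/min
Reaction term: ξ·ΔH°_rxn = 92.853 × -123 = -11421 kJ/min
Sensible, feed 176→25 °C: -5821.5 kJ/min
Outlet flows (mol/min): A 88.147, H₂ 88.147, B 92.853
Sensible, products 25→210 °C: 6823.1 kJ/min
Q = ΔH = -10419 kJ/min = -173.66 kW
Heat removed = 625160 kJ/h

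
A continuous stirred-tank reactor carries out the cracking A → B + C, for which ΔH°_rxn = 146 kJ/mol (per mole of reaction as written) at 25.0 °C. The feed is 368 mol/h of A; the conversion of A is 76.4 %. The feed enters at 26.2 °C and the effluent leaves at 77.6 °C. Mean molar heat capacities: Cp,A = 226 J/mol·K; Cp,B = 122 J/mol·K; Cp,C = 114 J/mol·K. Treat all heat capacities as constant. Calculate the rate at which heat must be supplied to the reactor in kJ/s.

Extent of reaction ξ = 0.764 × 368 = 281.15 mol/h
Reaction term: ξ·ΔH°_rxn = 281.15 × 146 = 41048 kJ/h
Sensible, feed 26.2→25 °C: -99.802 kJ/h
Outlet flows (mol/h): A 86.848, B 281.15, C 281.15
Sensible, products 25→77.6 °C: 4522.5 kJ/h
Q = ΔH = 45471 kJ/h = 12.631 kW
Heat supplied = 12.631 kJ/s

Q_in = 12.6 kJ/s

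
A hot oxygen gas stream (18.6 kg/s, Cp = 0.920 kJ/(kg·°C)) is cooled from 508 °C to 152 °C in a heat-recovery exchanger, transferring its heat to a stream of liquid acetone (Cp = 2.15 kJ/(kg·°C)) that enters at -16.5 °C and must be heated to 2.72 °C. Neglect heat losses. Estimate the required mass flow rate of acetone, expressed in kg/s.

Heat released by hot stream: Q = 18.6 × 0.920 × (508 − 152) = 6091.9 kJ/s
Energy balance on cold side (adiabatic exchanger): Q = ṁ_c·Cp_c·(T_c,out − T_c,in)
ṁ_c = 6091.9 / [2.15 × (2.72 − -16.5)] = 147.42 kg/s

ṁ_c = 147 kg/s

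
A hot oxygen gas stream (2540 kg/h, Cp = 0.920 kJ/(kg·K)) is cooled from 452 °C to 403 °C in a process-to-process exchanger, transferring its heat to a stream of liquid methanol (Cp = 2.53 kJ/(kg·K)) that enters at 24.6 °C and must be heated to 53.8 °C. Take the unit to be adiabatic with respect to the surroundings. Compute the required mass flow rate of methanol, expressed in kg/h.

Heat released by hot stream: Q = 2540 × 0.920 × (452 − 403) = 114500 kJ/h
Energy balance on cold side (adiabatic exchanger): Q = ṁ_c·Cp_c·(T_c,out − T_c,in)
ṁ_c = 114500 / [2.53 × (53.8 − 24.6)] = 1549.9 kg/h

ṁ_c = 1550 kg/h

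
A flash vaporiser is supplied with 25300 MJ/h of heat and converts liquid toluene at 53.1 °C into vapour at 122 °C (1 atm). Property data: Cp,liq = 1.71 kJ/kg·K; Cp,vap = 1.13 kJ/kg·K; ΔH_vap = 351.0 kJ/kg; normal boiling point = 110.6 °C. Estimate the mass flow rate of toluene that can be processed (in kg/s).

ṁ = 15.2 kg/s

Δh = 1.71×(110.6−53.1) + 351.0 + 1.13×(122−110.6) = 462.21 kJ/kg
Q = 25300 MJ/h = 7027.8 kJ/s = 7027.8 kJ/s
ṁ = Q/Δh = 7027.8 / 462.21 = 15.205 kg/s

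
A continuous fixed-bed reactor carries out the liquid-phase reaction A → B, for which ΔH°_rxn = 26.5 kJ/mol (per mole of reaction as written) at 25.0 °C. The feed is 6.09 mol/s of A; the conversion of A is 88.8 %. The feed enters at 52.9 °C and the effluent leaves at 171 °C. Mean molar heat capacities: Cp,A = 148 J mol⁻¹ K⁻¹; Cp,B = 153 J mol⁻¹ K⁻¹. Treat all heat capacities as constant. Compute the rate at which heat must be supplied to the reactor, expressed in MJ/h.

Extent of reaction ξ = 0.888 × 6.09 = 5.4079 mol/s
Reaction term: ξ·ΔH°_rxn = 5.4079 × 26.5 = 143.31 kJ/s
Sensible, feed 52.9→25 °C: -25.147 kJ/s
Outlet flows (mol/s): A 0.68208, B 5.4079
Sensible, products 25→171 °C: 135.54 kJ/s
Q = ΔH = 253.7 kJ/s = 253.7 kW
Heat supplied = 913.33 MJ/h

Q_in = 913 MJ/h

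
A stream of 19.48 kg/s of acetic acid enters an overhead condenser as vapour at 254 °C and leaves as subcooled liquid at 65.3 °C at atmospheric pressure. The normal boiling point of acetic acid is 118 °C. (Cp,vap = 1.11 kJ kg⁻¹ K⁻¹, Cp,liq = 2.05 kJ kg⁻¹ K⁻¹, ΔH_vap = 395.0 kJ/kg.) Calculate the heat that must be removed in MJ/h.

vapour 254→118 °C: -150.96 kJ/kg
condensation at 118 °C: -395 kJ/kg
liquid 118→65.3 °C: -108.03 kJ/kg
Δh = -150.96 + -395 + -108.03 = -654 kJ/kg
Q = ṁ·Δh = 19.48 kg/s × -654 kJ/kg = -12740 kJ/s
|Q| = 12740 kW = 45863 MJ/h

Q_c = 45900 MJ/h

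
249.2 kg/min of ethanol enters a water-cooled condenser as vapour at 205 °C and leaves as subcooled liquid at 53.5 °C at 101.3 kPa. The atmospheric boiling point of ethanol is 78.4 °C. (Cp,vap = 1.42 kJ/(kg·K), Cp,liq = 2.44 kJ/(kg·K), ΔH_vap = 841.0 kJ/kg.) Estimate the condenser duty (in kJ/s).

vapour 205→78.4 °C: -179.77 kJ/kg
condensation at 78.4 °C: -841 kJ/kg
liquid 78.4→53.5 °C: -60.756 kJ/kg
Δh = -179.77 + -841 + -60.756 = -1081.5 kJ/kg
Q = ṁ·Δh = 249.2 kg/min × -1081.5 kJ/kg = -269520 kJ/min
|Q| = 4491.9 kW

Q_c = 4490 kJ/s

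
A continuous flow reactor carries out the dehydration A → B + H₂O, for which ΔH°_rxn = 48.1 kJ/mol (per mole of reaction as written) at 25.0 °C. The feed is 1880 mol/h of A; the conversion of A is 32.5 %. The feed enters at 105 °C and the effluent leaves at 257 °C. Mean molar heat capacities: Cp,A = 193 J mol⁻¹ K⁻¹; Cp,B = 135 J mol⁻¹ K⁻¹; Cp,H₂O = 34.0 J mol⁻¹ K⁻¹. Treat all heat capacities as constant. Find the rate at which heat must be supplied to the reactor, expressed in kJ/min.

Extent of reaction ξ = 0.325 × 1880 = 611 mol/h
Reaction term: ξ·ΔH°_rxn = 611 × 48.1 = 29389 kJ/h
Sensible, feed 105→25 °C: -29027 kJ/h
Outlet flows (mol/h): A 1269, B 611, H₂O 611
Sensible, products 25→257 °C: 80777 kJ/h
Q = ΔH = 81139 kJ/h = 22.539 kW
Heat supplied = 1352.3 kJ/min

Q_in = 1350 kJ/min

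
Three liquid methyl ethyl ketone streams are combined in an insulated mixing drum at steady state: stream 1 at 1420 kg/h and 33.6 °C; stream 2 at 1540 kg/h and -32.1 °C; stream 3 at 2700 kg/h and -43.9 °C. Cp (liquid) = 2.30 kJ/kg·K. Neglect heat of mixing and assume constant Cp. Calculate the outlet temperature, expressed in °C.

T_out = -21.2 °C

No heat crosses the boundary, so H_out = H_in.
T_out = Σ ṁᵢCp,ᵢTᵢ / Σ ṁᵢCp,ᵢ
      = -276580 / 13018 = -21.246 °C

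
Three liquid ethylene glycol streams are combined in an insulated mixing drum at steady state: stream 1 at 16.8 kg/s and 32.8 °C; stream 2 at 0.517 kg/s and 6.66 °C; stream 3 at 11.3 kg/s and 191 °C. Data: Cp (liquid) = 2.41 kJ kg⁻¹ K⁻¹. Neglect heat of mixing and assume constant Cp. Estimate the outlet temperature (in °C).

Energy balance with Q = 0: Σ ṁᵢCp,ᵢ(T_out − Tᵢ) = 0
T_out = Σ ṁᵢCp,ᵢTᵢ / Σ ṁᵢCp,ᵢ
      = 6537.8 / 68.967 = 94.796 °C

T_out = 94.8 °C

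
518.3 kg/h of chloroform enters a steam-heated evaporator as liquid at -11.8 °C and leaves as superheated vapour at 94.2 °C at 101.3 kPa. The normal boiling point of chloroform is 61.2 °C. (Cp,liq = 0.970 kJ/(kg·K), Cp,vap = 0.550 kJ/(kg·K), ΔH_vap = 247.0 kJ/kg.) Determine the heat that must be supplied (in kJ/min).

liquid -11.8→61.2 °C: 70.81 kJ/kg
vaporisation at 61.2 °C: 247 kJ/kg
vapour 61.2→94.2 °C: 18.15 kJ/kg
Δh = 70.81 + 247 + 18.15 = 335.96 kJ/kg
Q = ṁ·Δh = 518.3 kg/h × 335.96 kJ/kg = 174130 kJ/h
|Q| = 48.369 kW = 2902.1 kJ/min

Q = 2900 kJ/min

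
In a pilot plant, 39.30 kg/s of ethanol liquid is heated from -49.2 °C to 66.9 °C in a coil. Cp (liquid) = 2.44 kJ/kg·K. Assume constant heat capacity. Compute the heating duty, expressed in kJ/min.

Q = 668000 kJ/min

Q = ṁ·Cp·ΔT = 39.30 × 2.44 × (66.9 − -49.2) = 11133 kJ/s
Heating duty = 667980 kJ/min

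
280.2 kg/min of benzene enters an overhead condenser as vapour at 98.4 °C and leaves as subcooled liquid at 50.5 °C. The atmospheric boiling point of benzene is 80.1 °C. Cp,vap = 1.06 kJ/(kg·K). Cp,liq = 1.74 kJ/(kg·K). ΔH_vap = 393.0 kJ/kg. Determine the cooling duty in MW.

vapour 98.4→80.1 °C: -19.398 kJ/kg
condensation at 80.1 °C: -393 kJ/kg
liquid 80.1→50.5 °C: -51.504 kJ/kg
Δh = -19.398 + -393 + -51.504 = -463.9 kJ/kg
Q = ṁ·Δh = 280.2 kg/min × -463.9 kJ/kg = -129990 kJ/min
|Q| = 2166.4 kW = 2.1664 MW

Q_c = 2.17 MW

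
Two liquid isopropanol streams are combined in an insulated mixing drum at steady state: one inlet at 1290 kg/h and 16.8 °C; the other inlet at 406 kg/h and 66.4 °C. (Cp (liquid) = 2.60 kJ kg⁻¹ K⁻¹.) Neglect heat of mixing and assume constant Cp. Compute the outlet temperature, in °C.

T_out = 28.7 °C

Energy balance with Q = 0: Σ ṁᵢCp,ᵢ(T_out − Tᵢ) = 0
Σ ṁᵢCp,ᵢTᵢ = 1290×2.60×16.8 + 406×2.60×66.4 = 126440
Σ ṁᵢCp,ᵢ = 1290×2.60 + 406×2.60 = 4409.6
T_out = 126440 / 4409.6 = 28.674 °C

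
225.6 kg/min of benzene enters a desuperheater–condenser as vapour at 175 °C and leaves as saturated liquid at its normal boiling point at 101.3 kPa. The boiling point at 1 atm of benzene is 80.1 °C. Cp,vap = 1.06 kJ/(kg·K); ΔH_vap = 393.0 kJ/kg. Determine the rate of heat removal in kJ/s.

Q_c = 1860 kJ/s

vapour 175→80.1 °C: -100.59 kJ/kg
condensation at 80.1 °C: -393 kJ/kg
Δh = -100.59 + -393 = -493.59 kJ/kg
Q = ṁ·Δh = 225.6 kg/min × -493.59 kJ/kg = -111350 kJ/min
|Q| = 1855.9 kW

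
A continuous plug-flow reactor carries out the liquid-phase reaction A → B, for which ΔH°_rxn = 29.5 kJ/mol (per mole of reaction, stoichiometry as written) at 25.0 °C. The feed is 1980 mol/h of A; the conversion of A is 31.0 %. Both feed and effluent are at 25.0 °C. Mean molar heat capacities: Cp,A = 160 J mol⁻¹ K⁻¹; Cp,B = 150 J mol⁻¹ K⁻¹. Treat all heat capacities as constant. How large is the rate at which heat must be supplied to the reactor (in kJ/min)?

Q_in = 302 kJ/min

Extent of reaction ξ = 0.310 × 1980 = 613.8 mol/h
Reaction term: ξ·ΔH°_rxn = 613.8 × 29.5 = 18107 kJ/h
Q = ΔH = 18107 kJ/h = 5.0297 kW
Heat supplied = 301.78 kJ/min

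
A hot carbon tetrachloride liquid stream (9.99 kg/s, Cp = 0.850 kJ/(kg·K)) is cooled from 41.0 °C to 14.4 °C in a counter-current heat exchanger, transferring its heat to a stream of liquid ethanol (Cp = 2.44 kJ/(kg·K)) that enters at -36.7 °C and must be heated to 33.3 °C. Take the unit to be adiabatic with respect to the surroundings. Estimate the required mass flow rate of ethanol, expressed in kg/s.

Heat released by hot stream: Q = 9.99 × 0.850 × (41.0 − 14.4) = 225.87 kJ/s
Energy balance on cold side (adiabatic exchanger): Q = ṁ_c·Cp_c·(T_c,out − T_c,in)
ṁ_c = 225.87 / [2.44 × (33.3 − -36.7)] = 1.3224 kg/s

ṁ_c = 1.32 kg/s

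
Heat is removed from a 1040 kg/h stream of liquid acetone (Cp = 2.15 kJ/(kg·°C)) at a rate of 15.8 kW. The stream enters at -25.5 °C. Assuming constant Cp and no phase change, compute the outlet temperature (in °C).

Q = 15.8 kW = 56880 kJ/h
ΔT = Q/(ṁ·Cp) = 56880/(1040×2.15) = 25.438 K
T_out = -25.5 − 25.438 = -50.938 °C

T_out = -50.9 °C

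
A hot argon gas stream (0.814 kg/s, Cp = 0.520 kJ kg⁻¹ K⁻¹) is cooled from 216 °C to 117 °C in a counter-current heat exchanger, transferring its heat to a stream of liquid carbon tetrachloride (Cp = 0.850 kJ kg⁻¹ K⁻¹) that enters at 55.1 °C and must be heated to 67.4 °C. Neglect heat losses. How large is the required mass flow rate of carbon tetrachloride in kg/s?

Heat released by hot stream: Q = 0.814 × 0.520 × (216 − 117) = 41.905 kJ/s
Energy balance on cold side (adiabatic exchanger): Q = ṁ_c·Cp_c·(T_c,out − T_c,in)
ṁ_c = 41.905 / [0.850 × (67.4 − 55.1)] = 4.0081 kg/s

ṁ_c = 4.01 kg/s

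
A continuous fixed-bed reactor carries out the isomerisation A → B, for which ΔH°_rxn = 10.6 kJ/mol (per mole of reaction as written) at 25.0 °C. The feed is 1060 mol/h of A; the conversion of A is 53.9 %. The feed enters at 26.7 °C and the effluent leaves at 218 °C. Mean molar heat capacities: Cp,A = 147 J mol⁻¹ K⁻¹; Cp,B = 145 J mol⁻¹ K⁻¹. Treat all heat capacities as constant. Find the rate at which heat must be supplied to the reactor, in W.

Extent of reaction ξ = 0.539 × 1060 = 571.34 mol/h
Reaction term: ξ·ΔH°_rxn = 571.34 × 10.6 = 6056.2 kJ/h
Sensible, feed 26.7→25 °C: -264.89 kJ/h
Outlet flows (mol/h): A 488.66, B 571.34
Sensible, products 25→218 °C: 29853 kJ/h
Q = ΔH = 35644 kJ/h = 9.9011 kW
Heat supplied = 9901.1 W

Q_in = 9900 W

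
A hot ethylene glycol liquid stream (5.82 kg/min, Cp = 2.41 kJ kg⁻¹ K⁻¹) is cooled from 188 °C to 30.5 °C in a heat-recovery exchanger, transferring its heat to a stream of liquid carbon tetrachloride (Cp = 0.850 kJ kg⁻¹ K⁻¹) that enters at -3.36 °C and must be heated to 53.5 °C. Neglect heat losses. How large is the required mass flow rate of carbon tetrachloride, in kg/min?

Heat released by hot stream: Q = 5.82 × 2.41 × (188 − 30.5) = 2209.1 kJ/min
Energy balance on cold side (adiabatic exchanger): Q = ṁ_c·Cp_c·(T_c,out − T_c,in)
ṁ_c = 2209.1 / [0.850 × (53.5 − -3.36)] = 45.708 kg/min

ṁ_c = 45.7 kg/min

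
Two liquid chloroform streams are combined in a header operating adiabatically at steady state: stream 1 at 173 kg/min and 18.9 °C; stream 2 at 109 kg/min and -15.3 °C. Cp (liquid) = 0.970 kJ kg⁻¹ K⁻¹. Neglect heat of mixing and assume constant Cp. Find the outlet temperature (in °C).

Adiabatic, steady state ⇒ Σ ṁᵢCp,ᵢ(T_out − Tᵢ) = 0
T_out = Σ ṁᵢCp,ᵢTᵢ / Σ ṁᵢCp,ᵢ
      = 1553.9 / 273.54 = 5.6809 °C

T_out = 5.68 °C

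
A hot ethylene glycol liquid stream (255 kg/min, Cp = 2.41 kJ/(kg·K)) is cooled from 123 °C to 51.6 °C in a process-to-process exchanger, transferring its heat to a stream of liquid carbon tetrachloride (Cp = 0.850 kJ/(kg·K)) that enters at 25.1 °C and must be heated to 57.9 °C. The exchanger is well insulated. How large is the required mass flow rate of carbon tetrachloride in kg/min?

ṁ_c = 1570 kg/min

Heat released by hot stream: Q = 255 × 2.41 × (123 − 51.6) = 43879 kJ/min
Energy balance on cold side (adiabatic exchanger): Q = ṁ_c·Cp_c·(T_c,out − T_c,in)
ṁ_c = 43879 / [0.850 × (57.9 − 25.1)] = 1573.8 kg/min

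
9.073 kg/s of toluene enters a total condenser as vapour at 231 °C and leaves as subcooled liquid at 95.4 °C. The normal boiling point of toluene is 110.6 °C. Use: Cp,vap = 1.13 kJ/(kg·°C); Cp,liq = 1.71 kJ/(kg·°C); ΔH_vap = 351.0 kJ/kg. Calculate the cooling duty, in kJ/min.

Q_c = 279000 kJ/min

vapour 231→110.6 °C: -136.05 kJ/kg
condensation at 110.6 °C: -351 kJ/kg
liquid 110.6→95.4 °C: -25.992 kJ/kg
Δh = -136.05 + -351 + -25.992 = -513.04 kJ/kg
Q = ṁ·Δh = 9.073 kg/s × -513.04 kJ/kg = -4654.8 kJ/s
|Q| = 4654.8 kW = 279290 kJ/min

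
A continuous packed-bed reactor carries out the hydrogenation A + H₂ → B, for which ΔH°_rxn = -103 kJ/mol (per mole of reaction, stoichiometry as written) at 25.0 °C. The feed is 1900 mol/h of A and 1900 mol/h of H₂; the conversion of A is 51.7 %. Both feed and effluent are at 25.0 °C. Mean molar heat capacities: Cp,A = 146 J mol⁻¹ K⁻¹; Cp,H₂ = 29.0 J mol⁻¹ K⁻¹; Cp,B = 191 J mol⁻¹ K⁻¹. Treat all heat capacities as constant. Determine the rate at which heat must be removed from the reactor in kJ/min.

Q_out = 1690 kJ/min

Extent of reaction ξ = 0.517 × 1900 = 982.3 mol/h
Reaction term: ξ·ΔH°_rxn = 982.3 × -103 = -101180 kJ/h
Q = ΔH = -101180 kJ/h = -28.105 kW
Heat removed = 1686.3 kJ/min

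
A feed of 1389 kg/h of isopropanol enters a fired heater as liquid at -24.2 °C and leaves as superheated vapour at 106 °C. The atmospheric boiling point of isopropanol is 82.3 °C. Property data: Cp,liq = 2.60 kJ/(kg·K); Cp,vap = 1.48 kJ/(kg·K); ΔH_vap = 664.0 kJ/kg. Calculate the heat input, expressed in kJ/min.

liquid -24.2→82.3 °C: 276.9 kJ/kg
vaporisation at 82.3 °C: 664 kJ/kg
vapour 82.3→106 °C: 35.076 kJ/kg
Δh = 276.9 + 664 + 35.076 = 975.98 kJ/kg
Q = ṁ·Δh = 1389 kg/h × 975.98 kJ/kg = 1.3556e+06 kJ/h
|Q| = 376.56 kW = 22594 kJ/min

Q = 22600 kJ/min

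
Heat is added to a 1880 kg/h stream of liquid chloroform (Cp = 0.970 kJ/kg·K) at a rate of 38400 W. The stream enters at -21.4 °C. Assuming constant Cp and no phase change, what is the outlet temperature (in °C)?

Q = 38400 W = 138240 kJ/h
ΔT = Q/(ṁ·Cp) = 138240/(1880×0.970) = 75.806 K
T_out = -21.4 + 75.806 = 54.406 °C

T_out = 54.4 °C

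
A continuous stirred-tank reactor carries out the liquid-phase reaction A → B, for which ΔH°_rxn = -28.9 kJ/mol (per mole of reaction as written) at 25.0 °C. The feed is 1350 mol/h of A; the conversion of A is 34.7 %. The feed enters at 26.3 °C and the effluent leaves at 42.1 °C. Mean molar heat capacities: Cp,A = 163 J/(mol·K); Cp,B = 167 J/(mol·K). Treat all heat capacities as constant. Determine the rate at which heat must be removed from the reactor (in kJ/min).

Q_out = 167 kJ/min

Extent of reaction ξ = 0.347 × 1350 = 468.45 mol/h
Reaction term: ξ·ΔH°_rxn = 468.45 × -28.9 = -13538 kJ/h
Sensible, feed 26.3→25 °C: -286.07 kJ/h
Outlet flows (mol/h): A 881.55, B 468.45
Sensible, products 25→42.1 °C: 3794.9 kJ/h
Q = ΔH = -10029 kJ/h = -2.7859 kW
Heat removed = 167.16 kJ/min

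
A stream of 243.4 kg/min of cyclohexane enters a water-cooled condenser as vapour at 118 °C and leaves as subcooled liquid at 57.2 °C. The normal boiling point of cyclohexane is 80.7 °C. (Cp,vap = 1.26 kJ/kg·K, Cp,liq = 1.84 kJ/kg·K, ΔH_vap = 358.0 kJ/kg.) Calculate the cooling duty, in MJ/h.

Q_c = 6550 MJ/h

vapour 118→80.7 °C: -46.998 kJ/kg
condensation at 80.7 °C: -358 kJ/kg
liquid 80.7→57.2 °C: -43.24 kJ/kg
Δh = -46.998 + -358 + -43.24 = -448.24 kJ/kg
Q = ṁ·Δh = 243.4 kg/min × -448.24 kJ/kg = -109100 kJ/min
|Q| = 1818.4 kW = 6546.1 MJ/h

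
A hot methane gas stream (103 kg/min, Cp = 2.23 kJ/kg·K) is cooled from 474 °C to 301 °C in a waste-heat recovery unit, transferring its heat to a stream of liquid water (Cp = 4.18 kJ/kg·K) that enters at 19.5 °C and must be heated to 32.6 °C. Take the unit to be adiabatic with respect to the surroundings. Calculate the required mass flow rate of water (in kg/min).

ṁ_c = 726 kg/min

Heat released by hot stream: Q = 103 × 2.23 × (474 − 301) = 39736 kJ/min
Energy balance on cold side (adiabatic exchanger): Q = ṁ_c·Cp_c·(T_c,out − T_c,in)
ṁ_c = 39736 / [4.18 × (32.6 − 19.5)] = 725.67 kg/min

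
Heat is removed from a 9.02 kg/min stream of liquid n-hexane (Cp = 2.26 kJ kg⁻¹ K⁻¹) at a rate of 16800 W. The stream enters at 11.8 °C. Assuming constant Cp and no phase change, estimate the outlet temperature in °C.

Q = 16800 W = 1008 kJ/min
ΔT = Q/(ṁ·Cp) = 1008/(9.02×2.26) = 49.448 K
T_out = 11.8 − 49.448 = -37.648 °C

T_out = -37.6 °C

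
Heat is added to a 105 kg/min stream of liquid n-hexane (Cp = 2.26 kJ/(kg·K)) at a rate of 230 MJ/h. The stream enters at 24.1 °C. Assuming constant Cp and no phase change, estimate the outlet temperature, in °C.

Q = 230 MJ/h = 3833.3 kJ/min
ΔT = Q/(ṁ·Cp) = 3833.3/(105×2.26) = 16.154 K
T_out = 24.1 + 16.154 = 40.254 °C

T_out = 40.3 °C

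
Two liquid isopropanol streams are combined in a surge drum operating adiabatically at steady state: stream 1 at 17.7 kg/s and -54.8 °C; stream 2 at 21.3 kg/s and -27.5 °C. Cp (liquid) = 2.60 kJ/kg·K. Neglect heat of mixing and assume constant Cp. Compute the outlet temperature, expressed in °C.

Energy balance with Q = 0: Σ ṁᵢCp,ᵢ(T_out − Tᵢ) = 0
T_out = Σ ṁᵢCp,ᵢTᵢ / Σ ṁᵢCp,ᵢ
      = -4044.8 / 101.4 = -39.89 °C

T_out = -39.9 °C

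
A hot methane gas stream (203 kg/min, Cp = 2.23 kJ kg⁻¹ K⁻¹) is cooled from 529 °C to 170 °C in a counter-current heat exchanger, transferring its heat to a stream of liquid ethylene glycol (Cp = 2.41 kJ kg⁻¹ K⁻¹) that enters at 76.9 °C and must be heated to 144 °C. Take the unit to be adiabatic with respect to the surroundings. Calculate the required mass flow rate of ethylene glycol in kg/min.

Heat released by hot stream: Q = 203 × 2.23 × (529 − 170) = 162520 kJ/min
Energy balance on cold side (adiabatic exchanger): Q = ṁ_c·Cp_c·(T_c,out − T_c,in)
ṁ_c = 162520 / [2.41 × (144 − 76.9)] = 1005 kg/min

ṁ_c = 1000 kg/min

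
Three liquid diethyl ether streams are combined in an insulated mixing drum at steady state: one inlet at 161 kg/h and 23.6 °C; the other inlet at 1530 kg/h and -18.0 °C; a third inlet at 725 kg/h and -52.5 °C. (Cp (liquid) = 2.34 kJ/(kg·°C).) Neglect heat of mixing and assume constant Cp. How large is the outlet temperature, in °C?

Energy balance with Q = 0: Σ ṁᵢCp,ᵢ(T_out − Tᵢ) = 0
Σ ṁᵢCp,ᵢTᵢ = 161×2.34×23.6 + 1530×2.34×-18.0 + 725×2.34×-52.5 = -144620
Σ ṁᵢCp,ᵢ = 161×2.34 + 1530×2.34 + 725×2.34 = 5653.4
T_out = -144620 / 5653.4 = -25.581 °C

T_out = -25.6 °C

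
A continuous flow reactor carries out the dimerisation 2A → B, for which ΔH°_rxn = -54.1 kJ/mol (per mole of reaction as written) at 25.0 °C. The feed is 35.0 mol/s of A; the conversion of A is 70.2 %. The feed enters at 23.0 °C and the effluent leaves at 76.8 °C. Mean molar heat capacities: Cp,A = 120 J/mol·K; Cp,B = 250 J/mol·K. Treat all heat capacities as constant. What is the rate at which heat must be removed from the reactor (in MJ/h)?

Extent of reaction ξ = 0.702 × 35.0 / 2 = 12.285 mol/s
Reaction term: ξ·ΔH°_rxn = 12.285 × -54.1 = -664.62 kJ/s
Sensible, feed 23.0→25 °C: 8.4 kJ/s
Outlet flows (mol/s): A 10.43, B 12.285
Sensible, products 25→76.8 °C: 223.92 kJ/s
Q = ΔH = -432.29 kJ/s = -432.29 kW
Heat removed = 1556.3 MJ/h

Q_out = 1560 MJ/h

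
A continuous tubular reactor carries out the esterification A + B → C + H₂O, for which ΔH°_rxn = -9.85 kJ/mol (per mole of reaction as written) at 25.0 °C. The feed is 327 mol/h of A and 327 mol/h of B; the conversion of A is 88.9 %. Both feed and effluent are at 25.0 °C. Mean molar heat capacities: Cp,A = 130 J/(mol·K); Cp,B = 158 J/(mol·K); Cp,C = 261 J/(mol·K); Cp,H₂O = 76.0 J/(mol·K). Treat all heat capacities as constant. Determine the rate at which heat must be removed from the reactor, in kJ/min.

Extent of reaction ξ = 0.889 × 327 = 290.7 mol/h
Reaction term: ξ·ΔH°_rxn = 290.7 × -9.85 = -2863.4 kJ/h
Q = ΔH = -2863.4 kJ/h = -0.7954 kW
Heat removed = 47.724 kJ/min

Q_out = 47.7 kJ/min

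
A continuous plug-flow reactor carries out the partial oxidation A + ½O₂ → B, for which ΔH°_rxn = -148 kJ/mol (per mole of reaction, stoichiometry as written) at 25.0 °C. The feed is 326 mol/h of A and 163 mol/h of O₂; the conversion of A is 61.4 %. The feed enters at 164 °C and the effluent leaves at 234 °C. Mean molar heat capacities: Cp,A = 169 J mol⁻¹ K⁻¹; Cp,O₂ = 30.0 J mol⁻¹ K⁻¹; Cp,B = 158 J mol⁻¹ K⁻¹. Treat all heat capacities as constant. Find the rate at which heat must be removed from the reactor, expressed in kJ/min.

Extent of reaction ξ = 0.614 × 326 = 200.16 mol/h
Reaction term: ξ·ΔH°_rxn = 200.16 × -148 = -29624 kJ/h
Sensible, feed 164→25 °C: -8337.8 kJ/h
Outlet flows (mol/h): A 125.84, O₂ 62.918, B 200.16
Sensible, products 25→234 °C: 11449 kJ/h
Q = ΔH = -26513 kJ/h = -7.3647 kW
Heat removed = 441.88 kJ/min

Q_out = 442 kJ/min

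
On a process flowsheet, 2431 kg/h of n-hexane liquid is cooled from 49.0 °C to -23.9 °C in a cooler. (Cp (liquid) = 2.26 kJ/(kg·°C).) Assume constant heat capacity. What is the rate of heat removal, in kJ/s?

Q = ṁ·Cp·ΔT = 2431 × 2.26 × (-23.9 − 49.0) = -400520 kJ/h
Converting: 400520 / 3600 s = 111.25 kW

Q_c = 111 kJ/s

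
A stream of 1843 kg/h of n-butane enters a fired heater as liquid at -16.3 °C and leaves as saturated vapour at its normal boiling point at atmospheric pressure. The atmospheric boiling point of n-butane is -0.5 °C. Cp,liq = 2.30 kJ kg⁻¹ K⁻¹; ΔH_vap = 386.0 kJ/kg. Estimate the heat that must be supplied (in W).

Q = 216000 W

liquid -16.3→-0.5 °C: 36.34 kJ/kg
vaporisation at -0.5 °C: 386 kJ/kg
Δh = 36.34 + 386 = 422.34 kJ/kg
Q = ṁ·Δh = 1843 kg/h × 422.34 kJ/kg = 778370 kJ/h
|Q| = 216.21 kW = 216210 W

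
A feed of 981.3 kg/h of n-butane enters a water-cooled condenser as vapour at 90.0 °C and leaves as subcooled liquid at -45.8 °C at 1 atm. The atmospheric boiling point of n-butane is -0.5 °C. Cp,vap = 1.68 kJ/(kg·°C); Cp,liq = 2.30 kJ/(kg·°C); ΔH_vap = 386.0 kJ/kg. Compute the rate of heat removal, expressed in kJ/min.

vapour 90.0→-0.5 °C: -152.04 kJ/kg
condensation at -0.5 °C: -386 kJ/kg
liquid -0.5→-45.8 °C: -104.19 kJ/kg
Δh = -152.04 + -386 + -104.19 = -642.23 kJ/kg
Q = ṁ·Δh = 981.3 kg/h × -642.23 kJ/kg = -630220 kJ/h
|Q| = 175.06 kW = 10504 kJ/min

Q_c = 10500 kJ/min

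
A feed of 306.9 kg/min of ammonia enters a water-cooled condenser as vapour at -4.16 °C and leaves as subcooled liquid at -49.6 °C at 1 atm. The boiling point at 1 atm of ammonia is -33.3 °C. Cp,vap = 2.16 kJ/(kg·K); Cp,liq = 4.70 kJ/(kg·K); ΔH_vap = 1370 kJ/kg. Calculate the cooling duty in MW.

Q_c = 7.72 MW

vapour -4.16→-33.3 °C: -62.942 kJ/kg
condensation at -33.3 °C: -1370 kJ/kg
liquid -33.3→-49.6 °C: -76.61 kJ/kg
Δh = -62.942 + -1370 + -76.61 = -1509.6 kJ/kg
Q = ṁ·Δh = 306.9 kg/min × -1509.6 kJ/kg = -463280 kJ/min
|Q| = 7721.4 kW = 7.7214 MW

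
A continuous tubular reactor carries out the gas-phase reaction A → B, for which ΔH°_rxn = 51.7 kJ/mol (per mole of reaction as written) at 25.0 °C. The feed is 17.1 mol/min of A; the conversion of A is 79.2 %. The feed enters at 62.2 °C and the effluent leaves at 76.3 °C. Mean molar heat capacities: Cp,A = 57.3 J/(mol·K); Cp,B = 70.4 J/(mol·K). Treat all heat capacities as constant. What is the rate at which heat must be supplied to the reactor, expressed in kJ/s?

Q_in = 12.1 kJ/s

Extent of reaction ξ = 0.792 × 17.1 = 13.543 mol/min
Reaction term: ξ·ΔH°_rxn = 13.543 × 51.7 = 700.18 kJ/min
Sensible, feed 62.2→25 °C: -36.45 kJ/min
Outlet flows (mol/min): A 3.5568, B 13.543
Sensible, products 25→76.3 °C: 59.367 kJ/min
Q = ΔH = 723.1 kJ/min = 12.052 kW
Heat supplied = 12.052 kJ/s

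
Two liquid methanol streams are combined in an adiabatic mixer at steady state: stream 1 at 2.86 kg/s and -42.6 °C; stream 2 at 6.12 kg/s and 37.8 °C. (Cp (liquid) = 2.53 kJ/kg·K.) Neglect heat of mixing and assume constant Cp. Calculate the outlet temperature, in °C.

Adiabatic, steady state ⇒ Σ ṁᵢCp,ᵢ(T_out − Tᵢ) = 0
Σ ṁᵢCp,ᵢTᵢ = 2.86×2.53×-42.6 + 6.12×2.53×37.8 = 277.03
Σ ṁᵢCp,ᵢ = 2.86×2.53 + 6.12×2.53 = 22.719
T_out = 277.03 / 22.719 = 12.194 °C

T_out = 12.2 °C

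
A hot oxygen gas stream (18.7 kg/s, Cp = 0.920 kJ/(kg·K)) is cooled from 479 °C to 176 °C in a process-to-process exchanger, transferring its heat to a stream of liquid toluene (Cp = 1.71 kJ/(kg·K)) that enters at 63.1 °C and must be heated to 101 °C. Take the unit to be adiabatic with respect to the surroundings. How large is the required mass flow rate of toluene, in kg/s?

Heat released by hot stream: Q = 18.7 × 0.920 × (479 − 176) = 5212.8 kJ/s
Energy balance on cold side (adiabatic exchanger): Q = ṁ_c·Cp_c·(T_c,out − T_c,in)
ṁ_c = 5212.8 / [1.71 × (101 − 63.1)] = 80.433 kg/s

ṁ_c = 80.4 kg/s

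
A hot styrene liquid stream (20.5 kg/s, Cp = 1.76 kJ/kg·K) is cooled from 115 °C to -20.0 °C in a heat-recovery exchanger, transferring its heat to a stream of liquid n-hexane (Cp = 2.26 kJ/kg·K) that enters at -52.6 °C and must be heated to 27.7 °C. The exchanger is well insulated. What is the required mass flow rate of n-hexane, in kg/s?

Heat released by hot stream: Q = 20.5 × 1.76 × (115 − -20.0) = 4870.8 kJ/s
Energy balance on cold side (adiabatic exchanger): Q = ṁ_c·Cp_c·(T_c,out − T_c,in)
ṁ_c = 4870.8 / [2.26 × (27.7 − -52.6)] = 26.84 kg/s

ṁ_c = 26.8 kg/s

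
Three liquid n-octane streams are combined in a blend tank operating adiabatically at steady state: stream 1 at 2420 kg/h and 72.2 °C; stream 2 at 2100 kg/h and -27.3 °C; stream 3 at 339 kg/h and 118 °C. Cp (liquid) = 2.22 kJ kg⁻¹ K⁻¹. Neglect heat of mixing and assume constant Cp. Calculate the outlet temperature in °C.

Adiabatic, steady state ⇒ Σ ṁᵢCp,ᵢ(T_out − Tᵢ) = 0
Σ ṁᵢCp,ᵢTᵢ = 2420×2.22×72.2 + 2100×2.22×-27.3 + 339×2.22×118 = 349420
Σ ṁᵢCp,ᵢ = 2420×2.22 + 2100×2.22 + 339×2.22 = 10787
T_out = 349420 / 10787 = 32.393 °C

T_out = 32.4 °C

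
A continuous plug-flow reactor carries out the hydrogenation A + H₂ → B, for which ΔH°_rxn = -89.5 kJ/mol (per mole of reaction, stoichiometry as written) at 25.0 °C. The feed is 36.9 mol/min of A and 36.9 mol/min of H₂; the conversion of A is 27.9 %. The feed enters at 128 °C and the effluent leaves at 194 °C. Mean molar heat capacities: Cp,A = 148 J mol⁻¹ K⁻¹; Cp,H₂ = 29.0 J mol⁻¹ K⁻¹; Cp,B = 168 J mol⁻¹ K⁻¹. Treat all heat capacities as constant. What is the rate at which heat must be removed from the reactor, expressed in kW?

Q_out = 8.43 kW

Extent of reaction ξ = 0.279 × 36.9 = 10.295 mol/min
Reaction term: ξ·ΔH°_rxn = 10.295 × -89.5 = -921.41 kJ/min
Sensible, feed 128→25 °C: -672.72 kJ/min
Outlet flows (mol/min): A 26.605, H₂ 26.605, B 10.295
Sensible, products 25→194 °C: 1088.1 kJ/min
Q = ΔH = -506 kJ/min = -8.4334 kW
Heat removed = 8.4334 kW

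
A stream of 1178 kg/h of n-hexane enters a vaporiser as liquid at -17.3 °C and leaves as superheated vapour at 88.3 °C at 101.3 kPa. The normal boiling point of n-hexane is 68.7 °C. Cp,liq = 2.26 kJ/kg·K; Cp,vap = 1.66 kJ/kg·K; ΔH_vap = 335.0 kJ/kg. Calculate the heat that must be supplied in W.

liquid -17.3→68.7 °C: 194.36 kJ/kg
vaporisation at 68.7 °C: 335 kJ/kg
vapour 68.7→88.3 °C: 32.536 kJ/kg
Δh = 194.36 + 335 + 32.536 = 561.9 kJ/kg
Q = ṁ·Δh = 1178 kg/h × 561.9 kJ/kg = 661910 kJ/h
|Q| = 183.86 kW = 183860 W

Q = 184000 W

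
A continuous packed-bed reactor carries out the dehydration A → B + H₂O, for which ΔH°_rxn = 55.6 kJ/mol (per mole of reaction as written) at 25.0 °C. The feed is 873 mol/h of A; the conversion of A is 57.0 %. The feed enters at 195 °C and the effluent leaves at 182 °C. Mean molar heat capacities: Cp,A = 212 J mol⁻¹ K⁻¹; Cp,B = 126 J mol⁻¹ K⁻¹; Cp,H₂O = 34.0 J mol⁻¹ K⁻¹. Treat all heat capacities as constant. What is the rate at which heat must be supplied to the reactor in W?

Extent of reaction ξ = 0.570 × 873 = 497.61 mol/h
Reaction term: ξ·ΔH°_rxn = 497.61 × 55.6 = 27667 kJ/h
Sensible, feed 195→25 °C: -31463 kJ/h
Outlet flows (mol/h): A 375.39, B 497.61, H₂O 497.61
Sensible, products 25→182 °C: 24994 kJ/h
Q = ΔH = 21199 kJ/h = 5.8885 kW
Heat supplied = 5888.5 W

Q_in = 5890 W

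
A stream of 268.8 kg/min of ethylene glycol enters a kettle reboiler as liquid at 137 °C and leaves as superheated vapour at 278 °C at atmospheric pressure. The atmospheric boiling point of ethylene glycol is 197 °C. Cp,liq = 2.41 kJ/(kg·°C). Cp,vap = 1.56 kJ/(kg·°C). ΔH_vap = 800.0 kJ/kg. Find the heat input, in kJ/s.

Q = 4800 kJ/s

liquid 137→197 °C: 144.6 kJ/kg
vaporisation at 197 °C: 800 kJ/kg
vapour 197→278 °C: 126.36 kJ/kg
Δh = 144.6 + 800 + 126.36 = 1071 kJ/kg
Q = ṁ·Δh = 268.8 kg/min × 1071 kJ/kg = 287870 kJ/min
|Q| = 4797.9 kW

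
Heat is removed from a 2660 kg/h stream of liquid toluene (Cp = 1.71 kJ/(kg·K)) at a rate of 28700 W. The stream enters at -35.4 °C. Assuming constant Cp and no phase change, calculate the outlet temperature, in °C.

Q = 28700 W = 103320 kJ/h
ΔT = Q/(ṁ·Cp) = 103320/(2660×1.71) = 22.715 K
T_out = -35.4 − 22.715 = -58.115 °C

T_out = -58.1 °C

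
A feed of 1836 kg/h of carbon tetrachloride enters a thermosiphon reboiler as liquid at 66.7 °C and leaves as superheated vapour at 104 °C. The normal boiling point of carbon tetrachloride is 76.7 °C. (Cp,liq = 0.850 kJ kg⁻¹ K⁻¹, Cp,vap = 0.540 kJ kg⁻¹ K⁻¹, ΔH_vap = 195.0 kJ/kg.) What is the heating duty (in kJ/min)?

Q = 6680 kJ/min

liquid 66.7→76.7 °C: 8.5 kJ/kg
vaporisation at 76.7 °C: 195 kJ/kg
vapour 76.7→104 °C: 14.742 kJ/kg
Δh = 8.5 + 195 + 14.742 = 218.24 kJ/kg
Q = ṁ·Δh = 1836 kg/h × 218.24 kJ/kg = 400690 kJ/h
|Q| = 111.3 kW = 6678.2 kJ/min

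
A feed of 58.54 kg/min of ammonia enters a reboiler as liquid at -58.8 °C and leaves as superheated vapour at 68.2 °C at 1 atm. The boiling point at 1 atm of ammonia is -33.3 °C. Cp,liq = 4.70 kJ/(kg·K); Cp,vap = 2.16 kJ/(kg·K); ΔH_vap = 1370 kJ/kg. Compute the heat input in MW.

liquid -58.8→-33.3 °C: 119.85 kJ/kg
vaporisation at -33.3 °C: 1370 kJ/kg
vapour -33.3→68.2 °C: 219.24 kJ/kg
Δh = 119.85 + 1370 + 219.24 = 1709.1 kJ/kg
Q = ṁ·Δh = 58.54 kg/min × 1709.1 kJ/kg = 100050 kJ/min
|Q| = 1667.5 kW = 1.6675 MW

Q = 1.67 MW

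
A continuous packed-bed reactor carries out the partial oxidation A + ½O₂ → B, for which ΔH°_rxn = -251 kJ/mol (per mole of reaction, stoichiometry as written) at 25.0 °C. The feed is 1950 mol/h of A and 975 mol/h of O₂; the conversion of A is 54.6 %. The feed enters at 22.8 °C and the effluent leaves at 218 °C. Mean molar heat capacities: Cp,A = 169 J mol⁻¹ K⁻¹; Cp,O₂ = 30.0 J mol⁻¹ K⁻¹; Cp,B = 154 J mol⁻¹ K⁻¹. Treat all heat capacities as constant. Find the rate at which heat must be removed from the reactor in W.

Q_out = 56500 W

Extent of reaction ξ = 0.546 × 1950 = 1064.7 mol/h
Reaction term: ξ·ΔH°_rxn = 1064.7 × -251 = -267240 kJ/h
Sensible, feed 22.8→25 °C: 789.36 kJ/h
Outlet flows (mol/h): A 885.3, O₂ 442.65, B 1064.7
Sensible, products 25→218 °C: 63084 kJ/h
Q = ΔH = -203370 kJ/h = -56.491 kW
Heat removed = 56491 W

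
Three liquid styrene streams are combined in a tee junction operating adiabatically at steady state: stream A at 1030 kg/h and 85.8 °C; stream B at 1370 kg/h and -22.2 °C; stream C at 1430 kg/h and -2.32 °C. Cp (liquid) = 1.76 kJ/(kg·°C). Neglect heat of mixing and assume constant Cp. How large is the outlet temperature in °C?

Adiabatic, steady state ⇒ Σ ṁᵢCp,ᵢ(T_out − Tᵢ) = 0
Σ ṁᵢCp,ᵢTᵢ = 1030×1.76×85.8 + 1370×1.76×-22.2 + 1430×1.76×-2.32 = 96171
Σ ṁᵢCp,ᵢ = 1030×1.76 + 1370×1.76 + 1430×1.76 = 6740.8
T_out = 96171 / 6740.8 = 14.267 °C

T_out = 14.3 °C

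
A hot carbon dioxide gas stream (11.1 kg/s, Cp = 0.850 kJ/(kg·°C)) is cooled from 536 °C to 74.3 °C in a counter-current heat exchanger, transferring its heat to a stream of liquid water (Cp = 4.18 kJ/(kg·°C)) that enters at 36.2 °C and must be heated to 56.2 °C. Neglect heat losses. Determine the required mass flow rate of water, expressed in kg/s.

ṁ_c = 52.1 kg/s

Heat released by hot stream: Q = 11.1 × 0.850 × (536 − 74.3) = 4356.1 kJ/s
Energy balance on cold side (adiabatic exchanger): Q = ṁ_c·Cp_c·(T_c,out − T_c,in)
ṁ_c = 4356.1 / [4.18 × (56.2 − 36.2)] = 52.107 kg/s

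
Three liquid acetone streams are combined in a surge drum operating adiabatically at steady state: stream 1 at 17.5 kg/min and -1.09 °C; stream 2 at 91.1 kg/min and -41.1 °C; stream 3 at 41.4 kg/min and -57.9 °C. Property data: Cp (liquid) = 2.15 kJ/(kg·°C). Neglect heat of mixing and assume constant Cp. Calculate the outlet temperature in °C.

T_out = -41.1 °C

No heat crosses the boundary, so H_out = H_in.
T_out = Σ ṁᵢCp,ᵢTᵢ / Σ ṁᵢCp,ᵢ
      = -13245 / 322.5 = -41.069 °C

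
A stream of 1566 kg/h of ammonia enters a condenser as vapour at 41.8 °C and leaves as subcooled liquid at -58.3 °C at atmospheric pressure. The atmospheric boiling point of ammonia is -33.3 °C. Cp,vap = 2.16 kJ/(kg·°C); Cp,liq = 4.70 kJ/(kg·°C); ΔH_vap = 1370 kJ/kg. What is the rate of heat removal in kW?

Q_c = 718 kW

vapour 41.8→-33.3 °C: -162.22 kJ/kg
condensation at -33.3 °C: -1370 kJ/kg
liquid -33.3→-58.3 °C: -117.5 kJ/kg
Δh = -162.22 + -1370 + -117.5 = -1649.7 kJ/kg
Q = ṁ·Δh = 1566 kg/h × -1649.7 kJ/kg = -2.5835e+06 kJ/h
|Q| = 717.63 kW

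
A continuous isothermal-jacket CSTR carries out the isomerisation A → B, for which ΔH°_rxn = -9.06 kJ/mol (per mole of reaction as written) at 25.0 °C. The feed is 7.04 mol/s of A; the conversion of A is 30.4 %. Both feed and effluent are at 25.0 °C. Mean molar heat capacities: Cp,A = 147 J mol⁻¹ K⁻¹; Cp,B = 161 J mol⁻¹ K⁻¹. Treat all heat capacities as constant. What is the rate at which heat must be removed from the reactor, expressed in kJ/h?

Q_out = 69800 kJ/h

Extent of reaction ξ = 0.304 × 7.04 = 2.1402 mol/s
Reaction term: ξ·ΔH°_rxn = 2.1402 × -9.06 = -19.39 kJ/s
Q = ΔH = -19.39 kJ/s = -19.39 kW
Heat removed = 69803 kJ/h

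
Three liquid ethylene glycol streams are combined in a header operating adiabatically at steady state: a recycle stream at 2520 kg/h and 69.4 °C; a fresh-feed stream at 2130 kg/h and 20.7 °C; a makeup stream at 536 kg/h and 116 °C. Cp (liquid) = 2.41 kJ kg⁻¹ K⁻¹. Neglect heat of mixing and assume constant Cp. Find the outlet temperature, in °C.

Adiabatic, steady state ⇒ Σ ṁᵢCp,ᵢ(T_out − Tᵢ) = 0
T_out = Σ ṁᵢCp,ᵢTᵢ / Σ ṁᵢCp,ᵢ
      = 677580 / 12498 = 54.214 °C

T_out = 54.2 °C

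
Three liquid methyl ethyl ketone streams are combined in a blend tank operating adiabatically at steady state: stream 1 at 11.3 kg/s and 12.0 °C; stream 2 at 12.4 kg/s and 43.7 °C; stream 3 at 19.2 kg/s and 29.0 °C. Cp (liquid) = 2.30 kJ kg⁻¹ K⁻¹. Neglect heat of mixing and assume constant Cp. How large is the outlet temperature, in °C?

T_out = 28.8 °C

No heat crosses the boundary, so H_out = H_in.
T_out = Σ ṁᵢCp,ᵢTᵢ / Σ ṁᵢCp,ᵢ
      = 2838.8 / 98.67 = 28.771 °C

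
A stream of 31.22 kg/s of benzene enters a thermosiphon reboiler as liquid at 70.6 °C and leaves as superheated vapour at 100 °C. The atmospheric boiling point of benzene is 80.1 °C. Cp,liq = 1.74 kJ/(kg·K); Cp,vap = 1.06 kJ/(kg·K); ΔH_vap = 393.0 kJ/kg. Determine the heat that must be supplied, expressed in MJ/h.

Q = 48400 MJ/h

liquid 70.6→80.1 °C: 16.53 kJ/kg
vaporisation at 80.1 °C: 393 kJ/kg
vapour 80.1→100 °C: 21.094 kJ/kg
Δh = 16.53 + 393 + 21.094 = 430.62 kJ/kg
Q = ṁ·Δh = 31.22 kg/s × 430.62 kJ/kg = 13444 kJ/s
|Q| = 13444 kW = 48399 MJ/h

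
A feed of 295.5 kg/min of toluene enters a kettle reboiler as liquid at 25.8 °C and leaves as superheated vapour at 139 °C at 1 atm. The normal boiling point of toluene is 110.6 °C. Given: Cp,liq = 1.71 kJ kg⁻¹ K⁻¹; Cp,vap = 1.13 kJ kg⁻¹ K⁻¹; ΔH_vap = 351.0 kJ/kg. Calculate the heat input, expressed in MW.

liquid 25.8→110.6 °C: 145.01 kJ/kg
vaporisation at 110.6 °C: 351 kJ/kg
vapour 110.6→139 °C: 32.092 kJ/kg
Δh = 145.01 + 351 + 32.092 = 528.1 kJ/kg
Q = ṁ·Δh = 295.5 kg/min × 528.1 kJ/kg = 156050 kJ/min
|Q| = 2600.9 kW = 2.6009 MW

Q = 2.60 MW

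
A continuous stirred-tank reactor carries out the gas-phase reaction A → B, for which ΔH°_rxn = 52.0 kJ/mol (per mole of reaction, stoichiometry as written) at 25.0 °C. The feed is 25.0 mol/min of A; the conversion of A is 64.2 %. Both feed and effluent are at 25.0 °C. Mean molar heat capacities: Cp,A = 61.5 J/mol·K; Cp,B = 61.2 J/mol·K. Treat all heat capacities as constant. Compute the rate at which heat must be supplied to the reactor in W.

Q_in = 13900 W

Extent of reaction ξ = 0.642 × 25.0 = 16.05 mol/min
Reaction term: ξ·ΔH°_rxn = 16.05 × 52.0 = 834.6 kJ/min
Q = ΔH = 834.6 kJ/min = 13.91 kW
Heat supplied = 13910 W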